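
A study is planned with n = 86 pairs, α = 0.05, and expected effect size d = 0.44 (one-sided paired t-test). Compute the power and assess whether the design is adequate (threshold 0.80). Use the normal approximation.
Power ≈ 0.99; the study is adequately powered (power ≥ 0.80)

Power calculation (paired t-test, normal approximation):
z_β = d · √n - z_α
z_β = 0.44 · √86 - 1.645
z_β = 0.44 · 9.274 - 1.645
z_β = 2.436

Power = Φ(z_β) = Φ(2.436) ≈ 0.993

Effect size d = 0.44 is small by Cohen's convention (0.2/0.5/0.8).

Threshold: power ≥ 0.80 is conventionally adequate.
Power ≈ 0.99 → the study is adequately powered (power ≥ 0.80).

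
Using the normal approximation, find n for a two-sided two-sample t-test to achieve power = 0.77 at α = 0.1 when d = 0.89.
n = 15 per group

Sample size formula (two-sample t-test, normal approximation):
n = 2 · ((z_{α/2} + z_β) / d)²

z_{α/2} = 1.645 (for α = 0.1, two-sided)
z_β = 0.739 (for power = 0.77)
d = 0.89

n = 2 · ((1.645 + 0.739) / 0.89)²
n = 2 · (2.679)²
n ≈ 14.35
Round up to the next whole number: n = 15 per group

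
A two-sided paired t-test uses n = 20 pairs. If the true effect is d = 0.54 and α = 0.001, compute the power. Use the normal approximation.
Power ≈ 0.19

Power calculation (paired t-test, normal approximation):
z_β = d · √n - z_{α/2}
z_β = 0.54 · √20 - 3.291
z_β = 0.54 · 4.472 - 3.291
z_β = -0.876

Power = Φ(z_β) = Φ(-0.876) ≈ 0.191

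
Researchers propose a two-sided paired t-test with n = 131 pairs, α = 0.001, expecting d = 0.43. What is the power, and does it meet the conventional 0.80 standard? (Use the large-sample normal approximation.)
Power ≈ 0.95; the study is adequately powered (power ≥ 0.80)

Power calculation (paired t-test, normal approximation):
z_β = d · √n - z_{α/2}
z_β = 0.43 · √131 - 3.291
z_β = 0.43 · 11.446 - 3.291
z_β = 1.631

Power = Φ(z_β) = Φ(1.631) ≈ 0.949

Effect size d = 0.43 is small by Cohen's convention (0.2/0.5/0.8).

Threshold: power ≥ 0.80 is conventionally adequate.
Power ≈ 0.95 → the study is adequately powered (power ≥ 0.80).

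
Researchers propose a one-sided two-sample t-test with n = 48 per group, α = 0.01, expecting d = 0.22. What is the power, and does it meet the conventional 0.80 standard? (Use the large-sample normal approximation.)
Power ≈ 0.11; the study is underpowered (power < 0.80)

Power calculation (two-sample t-test, normal approximation):
z_β = d · √(n/2) - z_α
z_β = 0.22 · √(48/2) - 2.326
z_β = 0.22 · 4.899 - 2.326
z_β = -1.249

Power = Φ(z_β) = Φ(-1.249) ≈ 0.106

Effect size d = 0.22 is small by Cohen's convention (0.2/0.5/0.8).

Threshold: power ≥ 0.80 is conventionally adequate.
Power ≈ 0.11 → the study is underpowered (power < 0.80).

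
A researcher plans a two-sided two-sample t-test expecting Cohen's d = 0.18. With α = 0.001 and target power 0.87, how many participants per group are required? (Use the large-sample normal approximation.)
n = 1205 per group

Sample size formula (two-sample t-test, normal approximation):
n = 2 · ((z_{α/2} + z_β) / d)²

z_{α/2} = 3.291 (for α = 0.001, two-sided)
z_β = 1.126 (for power = 0.87)
d = 0.18

n = 2 · ((3.291 + 1.126) / 0.18)²
n = 2 · (24.539)²
n ≈ 1204.33
Round up to the next whole number: n = 1205 per group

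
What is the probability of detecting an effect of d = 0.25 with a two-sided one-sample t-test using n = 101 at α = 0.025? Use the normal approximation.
Power ≈ 0.61

Power calculation (one-sample t-test, normal approximation):
z_β = d · √n - z_{α/2}
z_β = 0.25 · √101 - 2.241
z_β = 0.25 · 10.050 - 2.241
z_β = 0.271

Power = Φ(z_β) = Φ(0.271) ≈ 0.607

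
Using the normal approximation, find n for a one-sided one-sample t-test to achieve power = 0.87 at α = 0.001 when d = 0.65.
n = 43

Sample size formula (one-sample t-test, normal approximation):
n = ((z_α + z_β) / d)²

z_α = 3.090 (for α = 0.001, one-sided)
z_β = 1.126 (for power = 0.87)
d = 0.65

n = ((3.090 + 1.126) / 0.65)²
n = (6.486)²
n ≈ 42.07
Round up to the next whole number: n = 43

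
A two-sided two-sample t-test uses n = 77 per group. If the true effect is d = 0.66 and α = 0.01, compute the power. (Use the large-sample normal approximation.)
Power ≈ 0.94

Power calculation (two-sample t-test, normal approximation):
z_β = d · √(n/2) - z_{α/2}
z_β = 0.66 · √(77/2) - 2.576
z_β = 0.66 · 6.205 - 2.576
z_β = 1.519

Power = Φ(z_β) = Φ(1.519) ≈ 0.936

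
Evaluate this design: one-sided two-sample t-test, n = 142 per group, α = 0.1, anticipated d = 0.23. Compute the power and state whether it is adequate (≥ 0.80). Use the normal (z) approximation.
Power ≈ 0.74; the study is underpowered (power < 0.80)

Power calculation (two-sample t-test, normal approximation):
z_β = d · √(n/2) - z_α
z_β = 0.23 · √(142/2) - 1.282
z_β = 0.23 · 8.426 - 1.282
z_β = 0.656

Power = Φ(z_β) = Φ(0.656) ≈ 0.744

Effect size d = 0.23 is small by Cohen's convention (0.2/0.5/0.8).

Threshold: power ≥ 0.80 is conventionally adequate.
Power ≈ 0.74 → the study is underpowered (power < 0.80).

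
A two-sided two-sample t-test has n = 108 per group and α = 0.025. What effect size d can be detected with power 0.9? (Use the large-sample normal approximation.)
d ≈ 0.48

Minimum detectable effect (two-sample t-test, normal approximation):
d = (z_{α/2} + z_β) / √(n/2)
d = (2.241 + 1.282) / √(108/2)
d = 3.523 / 7.348
d ≈ 0.48

By Cohen's convention (0.2 small / 0.5 medium / 0.8 large): small effect.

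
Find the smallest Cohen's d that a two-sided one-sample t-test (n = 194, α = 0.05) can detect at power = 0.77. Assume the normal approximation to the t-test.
d ≈ 0.19

Minimum detectable effect (one-sample t-test, normal approximation):
d = (z_{α/2} + z_β) / √n
d = (1.960 + 0.739) / √194
d = 2.699 / 13.928
d ≈ 0.19

By Cohen's convention (0.2 small / 0.5 medium / 0.8 large): very small effect.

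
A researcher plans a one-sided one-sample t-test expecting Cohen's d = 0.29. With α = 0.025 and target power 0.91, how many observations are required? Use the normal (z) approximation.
n = 130

Sample size formula (one-sample t-test, normal approximation):
n = ((z_α + z_β) / d)²

z_α = 1.960 (for α = 0.025, one-sided)
z_β = 1.341 (for power = 0.91)
d = 0.29

n = ((1.960 + 1.341) / 0.29)²
n = (11.383)²
n ≈ 129.57
Round up to the next whole number: n = 130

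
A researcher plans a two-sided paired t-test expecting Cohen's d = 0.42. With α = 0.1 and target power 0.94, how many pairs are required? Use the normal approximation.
n = 59 pairs

Sample size formula (paired t-test, normal approximation):
n = ((z_{α/2} + z_β) / d)²

z_{α/2} = 1.645 (for α = 0.1, two-sided)
z_β = 1.555 (for power = 0.94)
d = 0.42

n = ((1.645 + 1.555) / 0.42)²
n = (7.619)²
n ≈ 58.05
Round up to the next whole number: n = 59 pairs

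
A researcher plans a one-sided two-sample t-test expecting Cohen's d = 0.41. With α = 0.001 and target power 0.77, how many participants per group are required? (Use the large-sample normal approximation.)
n = 175 per group

Sample size formula (two-sample t-test, normal approximation):
n = 2 · ((z_α + z_β) / d)²

z_α = 3.090 (for α = 0.001, one-sided)
z_β = 0.739 (for power = 0.77)
d = 0.41

n = 2 · ((3.090 + 0.739) / 0.41)²
n = 2 · (9.339)²
n ≈ 174.43
Round up to the next whole number: n = 175 per group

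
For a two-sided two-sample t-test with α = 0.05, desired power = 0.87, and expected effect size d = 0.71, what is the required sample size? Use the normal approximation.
n = 38 per group

Sample size formula (two-sample t-test, normal approximation):
n = 2 · ((z_{α/2} + z_β) / d)²

z_{α/2} = 1.960 (for α = 0.05, two-sided)
z_β = 1.126 (for power = 0.87)
d = 0.71

n = 2 · ((1.960 + 1.126) / 0.71)²
n = 2 · (4.346)²
n ≈ 37.78
Round up to the next whole number: n = 38 per group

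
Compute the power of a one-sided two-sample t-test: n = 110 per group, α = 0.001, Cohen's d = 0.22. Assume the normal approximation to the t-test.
Power ≈ 0.07

Power calculation (two-sample t-test, normal approximation):
z_β = d · √(n/2) - z_α
z_β = 0.22 · √(110/2) - 3.090
z_β = 0.22 · 7.416 - 3.090
z_β = -1.459

Power = Φ(z_β) = Φ(-1.459) ≈ 0.072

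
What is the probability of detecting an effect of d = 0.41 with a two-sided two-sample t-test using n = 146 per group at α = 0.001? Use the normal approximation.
Power ≈ 0.58

Power calculation (two-sample t-test, normal approximation):
z_β = d · √(n/2) - z_{α/2}
z_β = 0.41 · √(146/2) - 3.291
z_β = 0.41 · 8.544 - 3.291
z_β = 0.213

Power = Φ(z_β) = Φ(0.213) ≈ 0.584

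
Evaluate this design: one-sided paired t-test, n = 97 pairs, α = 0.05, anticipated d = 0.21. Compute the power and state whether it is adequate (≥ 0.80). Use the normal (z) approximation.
Power ≈ 0.66; the study is underpowered (power < 0.80)

Power calculation (paired t-test, normal approximation):
z_β = d · √n - z_α
z_β = 0.21 · √97 - 1.645
z_β = 0.21 · 9.849 - 1.645
z_β = 0.423

Power = Φ(z_β) = Φ(0.423) ≈ 0.664

Effect size d = 0.21 is small by Cohen's convention (0.2/0.5/0.8).

Threshold: power ≥ 0.80 is conventionally adequate.
Power ≈ 0.66 → the study is underpowered (power < 0.80).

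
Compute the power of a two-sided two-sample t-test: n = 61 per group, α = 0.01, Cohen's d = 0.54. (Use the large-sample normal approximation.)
Power ≈ 0.66

Power calculation (two-sample t-test, normal approximation):
z_β = d · √(n/2) - z_{α/2}
z_β = 0.54 · √(61/2) - 2.576
z_β = 0.54 · 5.523 - 2.576
z_β = 0.406

Power = Φ(z_β) = Φ(0.406) ≈ 0.658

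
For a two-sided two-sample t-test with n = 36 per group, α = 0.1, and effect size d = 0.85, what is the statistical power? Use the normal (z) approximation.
Power ≈ 0.98

Power calculation (two-sample t-test, normal approximation):
z_β = d · √(n/2) - z_{α/2}
z_β = 0.85 · √(36/2) - 1.645
z_β = 0.85 · 4.243 - 1.645
z_β = 1.961

Power = Φ(z_β) = Φ(1.961) ≈ 0.975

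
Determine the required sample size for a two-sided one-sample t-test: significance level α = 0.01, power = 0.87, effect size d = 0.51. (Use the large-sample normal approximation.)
n = 53

Sample size formula (one-sample t-test, normal approximation):
n = ((z_{α/2} + z_β) / d)²

z_{α/2} = 2.576 (for α = 0.01, two-sided)
z_β = 1.126 (for power = 0.87)
d = 0.51

n = ((2.576 + 1.126) / 0.51)²
n = (7.259)²
n ≈ 52.69
Round up to the next whole number: n = 53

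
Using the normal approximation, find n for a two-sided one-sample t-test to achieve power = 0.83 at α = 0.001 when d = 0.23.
n = 341

Sample size formula (one-sample t-test, normal approximation):
n = ((z_{α/2} + z_β) / d)²

z_{α/2} = 3.291 (for α = 0.001, two-sided)
z_β = 0.954 (for power = 0.83)
d = 0.23

n = ((3.291 + 0.954) / 0.23)²
n = (18.457)²
n ≈ 340.66
Round up to the next whole number: n = 341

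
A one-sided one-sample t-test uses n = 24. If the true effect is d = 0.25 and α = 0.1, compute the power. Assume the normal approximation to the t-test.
Power ≈ 0.48

Power calculation (one-sample t-test, normal approximation):
z_β = d · √n - z_α
z_β = 0.25 · √24 - 1.282
z_β = 0.25 · 4.899 - 1.282
z_β = -0.057

Power = Φ(z_β) = Φ(-0.057) ≈ 0.477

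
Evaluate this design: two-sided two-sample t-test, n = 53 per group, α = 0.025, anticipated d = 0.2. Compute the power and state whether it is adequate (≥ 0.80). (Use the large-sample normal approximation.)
Power ≈ 0.11; the study is underpowered (power < 0.80)

Power calculation (two-sample t-test, normal approximation):
z_β = d · √(n/2) - z_{α/2}
z_β = 0.2 · √(53/2) - 2.241
z_β = 0.2 · 5.148 - 2.241
z_β = -1.212

Power = Φ(z_β) = Φ(-1.212) ≈ 0.113

Effect size d = 0.2 is small by Cohen's convention (0.2/0.5/0.8).

Threshold: power ≥ 0.80 is conventionally adequate.
Power ≈ 0.11 → the study is underpowered (power < 0.80).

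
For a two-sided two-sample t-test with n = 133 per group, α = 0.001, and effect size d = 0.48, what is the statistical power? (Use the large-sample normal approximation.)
Power ≈ 0.73

Power calculation (two-sample t-test, normal approximation):
z_β = d · √(n/2) - z_{α/2}
z_β = 0.48 · √(133/2) - 3.291
z_β = 0.48 · 8.155 - 3.291
z_β = 0.624

Power = Φ(z_β) = Φ(0.624) ≈ 0.734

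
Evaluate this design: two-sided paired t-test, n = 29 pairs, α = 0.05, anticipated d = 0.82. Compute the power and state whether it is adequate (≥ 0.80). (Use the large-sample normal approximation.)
Power ≈ 0.99; the study is adequately powered (power ≥ 0.80)

Power calculation (paired t-test, normal approximation):
z_β = d · √n - z_{α/2}
z_β = 0.82 · √29 - 1.960
z_β = 0.82 · 5.385 - 1.960
z_β = 2.456

Power = Φ(z_β) = Φ(2.456) ≈ 0.993

Effect size d = 0.82 is large by Cohen's convention (0.2/0.5/0.8).

Threshold: power ≥ 0.80 is conventionally adequate.
Power ≈ 0.99 → the study is adequately powered (power ≥ 0.80).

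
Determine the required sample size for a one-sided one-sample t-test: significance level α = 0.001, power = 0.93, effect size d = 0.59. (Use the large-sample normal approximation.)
n = 60

Sample size formula (one-sample t-test, normal approximation):
n = ((z_α + z_β) / d)²

z_α = 3.090 (for α = 0.001, one-sided)
z_β = 1.476 (for power = 0.93)
d = 0.59

n = ((3.090 + 1.476) / 0.59)²
n = (7.739)²
n ≈ 59.89
Round up to the next whole number: n = 60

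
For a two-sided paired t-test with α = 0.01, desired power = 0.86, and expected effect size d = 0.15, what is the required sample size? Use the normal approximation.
n = 595 pairs

Sample size formula (paired t-test, normal approximation):
n = ((z_{α/2} + z_β) / d)²

z_{α/2} = 2.576 (for α = 0.01, two-sided)
z_β = 1.080 (for power = 0.86)
d = 0.15

n = ((2.576 + 1.080) / 0.15)²
n = (24.373)²
n ≈ 594.04
Round up to the next whole number: n = 595 pairs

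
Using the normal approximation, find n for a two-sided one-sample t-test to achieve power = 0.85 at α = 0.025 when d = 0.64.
n = 27

Sample size formula (one-sample t-test, normal approximation):
n = ((z_{α/2} + z_β) / d)²

z_{α/2} = 2.241 (for α = 0.025, two-sided)
z_β = 1.036 (for power = 0.85)
d = 0.64

n = ((2.241 + 1.036) / 0.64)²
n = (5.120)²
n ≈ 26.21
Round up to the next whole number: n = 27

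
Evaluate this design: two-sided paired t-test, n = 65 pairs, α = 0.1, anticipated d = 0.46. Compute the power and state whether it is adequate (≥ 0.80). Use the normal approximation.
Power ≈ 0.98; the study is adequately powered (power ≥ 0.80)

Power calculation (paired t-test, normal approximation):
z_β = d · √n - z_{α/2}
z_β = 0.46 · √65 - 1.645
z_β = 0.46 · 8.062 - 1.645
z_β = 2.064

Power = Φ(z_β) = Φ(2.064) ≈ 0.980

Effect size d = 0.46 is small by Cohen's convention (0.2/0.5/0.8).

Threshold: power ≥ 0.80 is conventionally adequate.
Power ≈ 0.98 → the study is adequately powered (power ≥ 0.80).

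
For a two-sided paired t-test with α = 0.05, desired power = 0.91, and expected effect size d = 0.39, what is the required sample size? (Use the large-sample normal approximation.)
n = 72 pairs

Sample size formula (paired t-test, normal approximation):
n = ((z_{α/2} + z_β) / d)²

z_{α/2} = 1.960 (for α = 0.05, two-sided)
z_β = 1.341 (for power = 0.91)
d = 0.39

n = ((1.960 + 1.341) / 0.39)²
n = (8.464)²
n ≈ 71.64
Round up to the next whole number: n = 72 pairs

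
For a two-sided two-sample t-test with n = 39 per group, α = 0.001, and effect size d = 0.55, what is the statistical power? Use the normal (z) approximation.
Power ≈ 0.19

Power calculation (two-sample t-test, normal approximation):
z_β = d · √(n/2) - z_{α/2}
z_β = 0.55 · √(39/2) - 3.291
z_β = 0.55 · 4.416 - 3.291
z_β = -0.862

Power = Φ(z_β) = Φ(-0.862) ≈ 0.194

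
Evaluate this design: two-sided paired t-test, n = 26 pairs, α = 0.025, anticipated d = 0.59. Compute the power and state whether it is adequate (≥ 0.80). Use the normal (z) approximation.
Power ≈ 0.78; the study is underpowered (power < 0.80)

Power calculation (paired t-test, normal approximation):
z_β = d · √n - z_{α/2}
z_β = 0.59 · √26 - 2.241
z_β = 0.59 · 5.099 - 2.241
z_β = 0.767

Power = Φ(z_β) = Φ(0.767) ≈ 0.778

Effect size d = 0.59 is medium by Cohen's convention (0.2/0.5/0.8).

Threshold: power ≥ 0.80 is conventionally adequate.
Power ≈ 0.78 → the study is underpowered (power < 0.80).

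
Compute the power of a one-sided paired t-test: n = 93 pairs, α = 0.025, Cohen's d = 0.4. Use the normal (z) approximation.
Power ≈ 0.97

Power calculation (paired t-test, normal approximation):
z_β = d · √n - z_α
z_β = 0.4 · √93 - 1.960
z_β = 0.4 · 9.644 - 1.960
z_β = 1.897

Power = Φ(z_β) = Φ(1.897) ≈ 0.971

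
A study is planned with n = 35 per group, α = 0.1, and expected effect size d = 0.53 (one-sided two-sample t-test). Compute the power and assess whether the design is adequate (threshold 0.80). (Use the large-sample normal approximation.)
Power ≈ 0.83; the study is adequately powered (power ≥ 0.80)

Power calculation (two-sample t-test, normal approximation):
z_β = d · √(n/2) - z_α
z_β = 0.53 · √(35/2) - 1.282
z_β = 0.53 · 4.183 - 1.282
z_β = 0.936

Power = Φ(z_β) = Φ(0.936) ≈ 0.825

Effect size d = 0.53 is medium by Cohen's convention (0.2/0.5/0.8).

Threshold: power ≥ 0.80 is conventionally adequate.
Power ≈ 0.83 → the study is adequately powered (power ≥ 0.80).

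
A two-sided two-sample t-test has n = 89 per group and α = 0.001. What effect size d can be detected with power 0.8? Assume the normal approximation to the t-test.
d ≈ 0.62

Minimum detectable effect (two-sample t-test, normal approximation):
d = (z_{α/2} + z_β) / √(n/2)
d = (3.291 + 0.842) / √(89/2)
d = 4.132 / 6.671
d ≈ 0.62

By Cohen's convention (0.2 small / 0.5 medium / 0.8 large): medium effect.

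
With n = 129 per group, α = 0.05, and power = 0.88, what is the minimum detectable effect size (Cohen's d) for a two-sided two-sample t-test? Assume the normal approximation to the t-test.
d ≈ 0.39

Minimum detectable effect (two-sample t-test, normal approximation):
d = (z_{α/2} + z_β) / √(n/2)
d = (1.960 + 1.175) / √(129/2)
d = 3.135 / 8.031
d ≈ 0.39

By Cohen's convention (0.2 small / 0.5 medium / 0.8 large): small effect.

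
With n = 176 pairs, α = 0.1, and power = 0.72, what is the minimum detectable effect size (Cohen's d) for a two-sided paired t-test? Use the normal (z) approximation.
d ≈ 0.17

Minimum detectable effect (paired t-test, normal approximation):
d = (z_{α/2} + z_β) / √n
d = (1.645 + 0.583) / √176
d = 2.228 / 13.266
d ≈ 0.17

By Cohen's convention (0.2 small / 0.5 medium / 0.8 large): very small effect.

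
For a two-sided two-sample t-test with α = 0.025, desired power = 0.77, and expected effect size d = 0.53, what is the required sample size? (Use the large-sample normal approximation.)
n = 64 per group

Sample size formula (two-sample t-test, normal approximation):
n = 2 · ((z_{α/2} + z_β) / d)²

z_{α/2} = 2.241 (for α = 0.025, two-sided)
z_β = 0.739 (for power = 0.77)
d = 0.53

n = 2 · ((2.241 + 0.739) / 0.53)²
n = 2 · (5.623)²
n ≈ 63.24
Round up to the next whole number: n = 64 per group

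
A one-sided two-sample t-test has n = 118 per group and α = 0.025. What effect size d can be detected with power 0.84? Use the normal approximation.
d ≈ 0.38

Minimum detectable effect (two-sample t-test, normal approximation):
d = (z_α + z_β) / √(n/2)
d = (1.960 + 0.994) / √(118/2)
d = 2.954 / 7.681
d ≈ 0.38

By Cohen's convention (0.2 small / 0.5 medium / 0.8 large): small effect.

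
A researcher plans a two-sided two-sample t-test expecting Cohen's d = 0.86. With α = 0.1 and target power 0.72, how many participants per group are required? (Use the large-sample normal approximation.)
n = 14 per group

Sample size formula (two-sample t-test, normal approximation):
n = 2 · ((z_{α/2} + z_β) / d)²

z_{α/2} = 1.645 (for α = 0.1, two-sided)
z_β = 0.583 (for power = 0.72)
d = 0.86

n = 2 · ((1.645 + 0.583) / 0.86)²
n = 2 · (2.591)²
n ≈ 13.43
Round up to the next whole number: n = 14 per group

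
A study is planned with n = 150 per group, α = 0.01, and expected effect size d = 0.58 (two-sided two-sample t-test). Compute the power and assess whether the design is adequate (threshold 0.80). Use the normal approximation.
Power ≈ 0.99; the study is adequately powered (power ≥ 0.80)

Power calculation (two-sample t-test, normal approximation):
z_β = d · √(n/2) - z_{α/2}
z_β = 0.58 · √(150/2) - 2.576
z_β = 0.58 · 8.660 - 2.576
z_β = 2.447

Power = Φ(z_β) = Φ(2.447) ≈ 0.993

Effect size d = 0.58 is medium by Cohen's convention (0.2/0.5/0.8).

Threshold: power ≥ 0.80 is conventionally adequate.
Power ≈ 0.99 → the study is adequately powered (power ≥ 0.80).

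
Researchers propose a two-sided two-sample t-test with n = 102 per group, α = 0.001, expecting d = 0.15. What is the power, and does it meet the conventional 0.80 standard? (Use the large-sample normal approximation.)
Power ≈ 0.01; the study is underpowered (power < 0.80)

Power calculation (two-sample t-test, normal approximation):
z_β = d · √(n/2) - z_{α/2}
z_β = 0.15 · √(102/2) - 3.291
z_β = 0.15 · 7.141 - 3.291
z_β = -2.219

Power = Φ(z_β) = Φ(-2.219) ≈ 0.013

Effect size d = 0.15 is very small by Cohen's convention (0.2/0.5/0.8).

Threshold: power ≥ 0.80 is conventionally adequate.
Power ≈ 0.01 → the study is underpowered (power < 0.80).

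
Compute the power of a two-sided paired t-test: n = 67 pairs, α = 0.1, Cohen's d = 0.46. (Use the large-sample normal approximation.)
Power ≈ 0.98

Power calculation (paired t-test, normal approximation):
z_β = d · √n - z_{α/2}
z_β = 0.46 · √67 - 1.645
z_β = 0.46 · 8.185 - 1.645
z_β = 2.120

Power = Φ(z_β) = Φ(2.120) ≈ 0.983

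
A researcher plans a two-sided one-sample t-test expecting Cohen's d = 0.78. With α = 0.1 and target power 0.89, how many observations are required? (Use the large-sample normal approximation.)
n = 14

Sample size formula (one-sample t-test, normal approximation):
n = ((z_{α/2} + z_β) / d)²

z_{α/2} = 1.645 (for α = 0.1, two-sided)
z_β = 1.227 (for power = 0.89)
d = 0.78

n = ((1.645 + 1.227) / 0.78)²
n = (3.682)²
n ≈ 13.56
Round up to the next whole number: n = 14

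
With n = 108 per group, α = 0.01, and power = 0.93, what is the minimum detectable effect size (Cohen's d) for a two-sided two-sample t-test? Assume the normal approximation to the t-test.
d ≈ 0.55

Minimum detectable effect (two-sample t-test, normal approximation):
d = (z_{α/2} + z_β) / √(n/2)
d = (2.576 + 1.476) / √(108/2)
d = 4.052 / 7.348
d ≈ 0.55

By Cohen's convention (0.2 small / 0.5 medium / 0.8 large): medium effect.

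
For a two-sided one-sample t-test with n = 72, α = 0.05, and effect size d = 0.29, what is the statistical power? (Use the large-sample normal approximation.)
Power ≈ 0.69

Power calculation (one-sample t-test, normal approximation):
z_β = d · √n - z_{α/2}
z_β = 0.29 · √72 - 1.960
z_β = 0.29 · 8.485 - 1.960
z_β = 0.501

Power = Φ(z_β) = Φ(0.501) ≈ 0.692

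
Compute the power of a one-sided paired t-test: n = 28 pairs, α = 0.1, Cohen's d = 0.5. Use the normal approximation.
Power ≈ 0.91

Power calculation (paired t-test, normal approximation):
z_β = d · √n - z_α
z_β = 0.5 · √28 - 1.282
z_β = 0.5 · 5.292 - 1.282
z_β = 1.364

Power = Φ(z_β) = Φ(1.364) ≈ 0.914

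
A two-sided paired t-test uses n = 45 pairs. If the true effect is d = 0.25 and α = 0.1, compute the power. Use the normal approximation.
Power ≈ 0.51

Power calculation (paired t-test, normal approximation):
z_β = d · √n - z_{α/2}
z_β = 0.25 · √45 - 1.645
z_β = 0.25 · 6.708 - 1.645
z_β = 0.032

Power = Φ(z_β) = Φ(0.032) ≈ 0.513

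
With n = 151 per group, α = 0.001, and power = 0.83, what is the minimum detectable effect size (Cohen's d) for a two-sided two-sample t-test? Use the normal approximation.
d ≈ 0.49

Minimum detectable effect (two-sample t-test, normal approximation):
d = (z_{α/2} + z_β) / √(n/2)
d = (3.291 + 0.954) / √(151/2)
d = 4.245 / 8.689
d ≈ 0.49

By Cohen's convention (0.2 small / 0.5 medium / 0.8 large): small effect.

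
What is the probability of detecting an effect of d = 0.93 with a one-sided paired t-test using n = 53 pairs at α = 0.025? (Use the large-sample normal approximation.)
Power ≈ 1.00

Power calculation (paired t-test, normal approximation):
z_β = d · √n - z_α
z_β = 0.93 · √53 - 1.960
z_β = 0.93 · 7.280 - 1.960
z_β = 4.811

Power = Φ(z_β) = Φ(4.811) ≈ 1.000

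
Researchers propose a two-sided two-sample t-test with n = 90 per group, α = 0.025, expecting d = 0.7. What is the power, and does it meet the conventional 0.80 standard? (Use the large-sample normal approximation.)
Power ≈ 0.99; the study is adequately powered (power ≥ 0.80)

Power calculation (two-sample t-test, normal approximation):
z_β = d · √(n/2) - z_{α/2}
z_β = 0.7 · √(90/2) - 2.241
z_β = 0.7 · 6.708 - 2.241
z_β = 2.454

Power = Φ(z_β) = Φ(2.454) ≈ 0.993

Effect size d = 0.7 is medium by Cohen's convention (0.2/0.5/0.8).

Threshold: power ≥ 0.80 is conventionally adequate.
Power ≈ 0.99 → the study is adequately powered (power ≥ 0.80).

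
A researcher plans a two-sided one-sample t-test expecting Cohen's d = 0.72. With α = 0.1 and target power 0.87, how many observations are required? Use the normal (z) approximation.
n = 15

Sample size formula (one-sample t-test, normal approximation):
n = ((z_{α/2} + z_β) / d)²

z_{α/2} = 1.645 (for α = 0.1, two-sided)
z_β = 1.126 (for power = 0.87)
d = 0.72

n = ((1.645 + 1.126) / 0.72)²
n = (3.849)²
n ≈ 14.81
Round up to the next whole number: n = 15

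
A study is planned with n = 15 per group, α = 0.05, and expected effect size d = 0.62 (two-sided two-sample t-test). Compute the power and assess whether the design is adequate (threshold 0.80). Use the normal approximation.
Power ≈ 0.40; the study is underpowered (power < 0.80)

Power calculation (two-sample t-test, normal approximation):
z_β = d · √(n/2) - z_{α/2}
z_β = 0.62 · √(15/2) - 1.960
z_β = 0.62 · 2.739 - 1.960
z_β = -0.262

Power = Φ(z_β) = Φ(-0.262) ≈ 0.397

Effect size d = 0.62 is medium by Cohen's convention (0.2/0.5/0.8).

Threshold: power ≥ 0.80 is conventionally adequate.
Power ≈ 0.40 → the study is underpowered (power < 0.80).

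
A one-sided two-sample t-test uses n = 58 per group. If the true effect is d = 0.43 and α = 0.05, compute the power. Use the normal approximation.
Power ≈ 0.75

Power calculation (two-sample t-test, normal approximation):
z_β = d · √(n/2) - z_α
z_β = 0.43 · √(58/2) - 1.645
z_β = 0.43 · 5.385 - 1.645
z_β = 0.671

Power = Φ(z_β) = Φ(0.671) ≈ 0.749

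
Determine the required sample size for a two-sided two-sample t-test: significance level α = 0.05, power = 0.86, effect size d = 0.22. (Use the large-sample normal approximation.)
n = 382 per group

Sample size formula (two-sample t-test, normal approximation):
n = 2 · ((z_{α/2} + z_β) / d)²

z_{α/2} = 1.960 (for α = 0.05, two-sided)
z_β = 1.080 (for power = 0.86)
d = 0.22

n = 2 · ((1.960 + 1.080) / 0.22)²
n = 2 · (13.818)²
n ≈ 381.87
Round up to the next whole number: n = 382 per group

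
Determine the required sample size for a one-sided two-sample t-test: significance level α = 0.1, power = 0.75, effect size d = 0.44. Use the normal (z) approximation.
n = 40 per group

Sample size formula (two-sample t-test, normal approximation):
n = 2 · ((z_α + z_β) / d)²

z_α = 1.282 (for α = 0.1, one-sided)
z_β = 0.674 (for power = 0.75)
d = 0.44

n = 2 · ((1.282 + 0.674) / 0.44)²
n = 2 · (4.445)²
n ≈ 39.52
Round up to the next whole number: n = 40 per group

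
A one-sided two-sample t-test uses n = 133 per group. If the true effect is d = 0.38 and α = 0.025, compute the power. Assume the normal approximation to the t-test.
Power ≈ 0.87

Power calculation (two-sample t-test, normal approximation):
z_β = d · √(n/2) - z_α
z_β = 0.38 · √(133/2) - 1.960
z_β = 0.38 · 8.155 - 1.960
z_β = 1.139

Power = Φ(z_β) = Φ(1.139) ≈ 0.873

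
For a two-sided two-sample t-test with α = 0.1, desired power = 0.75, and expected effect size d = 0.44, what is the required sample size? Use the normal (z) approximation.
n = 56 per group

Sample size formula (two-sample t-test, normal approximation):
n = 2 · ((z_{α/2} + z_β) / d)²

z_{α/2} = 1.645 (for α = 0.1, two-sided)
z_β = 0.674 (for power = 0.75)
d = 0.44

n = 2 · ((1.645 + 0.674) / 0.44)²
n = 2 · (5.270)²
n ≈ 55.55
Round up to the next whole number: n = 56 per group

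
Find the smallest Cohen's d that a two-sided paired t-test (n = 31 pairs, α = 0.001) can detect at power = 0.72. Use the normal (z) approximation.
d ≈ 0.70

Minimum detectable effect (paired t-test, normal approximation):
d = (z_{α/2} + z_β) / √n
d = (3.291 + 0.583) / √31
d = 3.873 / 5.568
d ≈ 0.70

By Cohen's convention (0.2 small / 0.5 medium / 0.8 large): medium effect.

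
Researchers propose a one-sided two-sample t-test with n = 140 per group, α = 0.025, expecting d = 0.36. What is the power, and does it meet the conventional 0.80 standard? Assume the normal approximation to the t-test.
Power ≈ 0.85; the study is adequately powered (power ≥ 0.80)

Power calculation (two-sample t-test, normal approximation):
z_β = d · √(n/2) - z_α
z_β = 0.36 · √(140/2) - 1.960
z_β = 0.36 · 8.367 - 1.960
z_β = 1.052

Power = Φ(z_β) = Φ(1.052) ≈ 0.854

Effect size d = 0.36 is small by Cohen's convention (0.2/0.5/0.8).

Threshold: power ≥ 0.80 is conventionally adequate.
Power ≈ 0.85 → the study is adequately powered (power ≥ 0.80).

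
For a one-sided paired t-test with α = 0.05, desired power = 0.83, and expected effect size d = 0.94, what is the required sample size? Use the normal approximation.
n = 8 pairs

Sample size formula (paired t-test, normal approximation):
n = ((z_α + z_β) / d)²

z_α = 1.645 (for α = 0.05, one-sided)
z_β = 0.954 (for power = 0.83)
d = 0.94

n = ((1.645 + 0.954) / 0.94)²
n = (2.765)²
n ≈ 7.65
Round up to the next whole number: n = 8 pairs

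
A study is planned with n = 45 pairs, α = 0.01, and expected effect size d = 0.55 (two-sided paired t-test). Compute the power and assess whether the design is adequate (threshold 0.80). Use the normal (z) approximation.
Power ≈ 0.87; the study is adequately powered (power ≥ 0.80)

Power calculation (paired t-test, normal approximation):
z_β = d · √n - z_{α/2}
z_β = 0.55 · √45 - 2.576
z_β = 0.55 · 6.708 - 2.576
z_β = 1.114

Power = Φ(z_β) = Φ(1.114) ≈ 0.867

Effect size d = 0.55 is medium by Cohen's convention (0.2/0.5/0.8).

Threshold: power ≥ 0.80 is conventionally adequate.
Power ≈ 0.87 → the study is adequately powered (power ≥ 0.80).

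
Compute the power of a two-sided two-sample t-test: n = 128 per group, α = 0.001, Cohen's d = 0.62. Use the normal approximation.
Power ≈ 0.95

Power calculation (two-sample t-test, normal approximation):
z_β = d · √(n/2) - z_{α/2}
z_β = 0.62 · √(128/2) - 3.291
z_β = 0.62 · 8.000 - 3.291
z_β = 1.669

Power = Φ(z_β) = Φ(1.669) ≈ 0.952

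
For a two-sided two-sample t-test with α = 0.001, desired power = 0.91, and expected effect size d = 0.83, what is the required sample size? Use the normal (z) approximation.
n = 63 per group

Sample size formula (two-sample t-test, normal approximation):
n = 2 · ((z_{α/2} + z_β) / d)²

z_{α/2} = 3.291 (for α = 0.001, two-sided)
z_β = 1.341 (for power = 0.91)
d = 0.83

n = 2 · ((3.291 + 1.341) / 0.83)²
n = 2 · (5.581)²
n ≈ 62.30
Round up to the next whole number: n = 63 per group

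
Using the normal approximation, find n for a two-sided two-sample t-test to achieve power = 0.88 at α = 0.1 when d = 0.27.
n = 219 per group

Sample size formula (two-sample t-test, normal approximation):
n = 2 · ((z_{α/2} + z_β) / d)²

z_{α/2} = 1.645 (for α = 0.1, two-sided)
z_β = 1.175 (for power = 0.88)
d = 0.27

n = 2 · ((1.645 + 1.175) / 0.27)²
n = 2 · (10.444)²
n ≈ 218.15
Round up to the next whole number: n = 219 per group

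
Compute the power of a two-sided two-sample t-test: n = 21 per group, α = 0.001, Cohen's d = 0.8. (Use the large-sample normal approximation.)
Power ≈ 0.24

Power calculation (two-sample t-test, normal approximation):
z_β = d · √(n/2) - z_{α/2}
z_β = 0.8 · √(21/2) - 3.291
z_β = 0.8 · 3.240 - 3.291
z_β = -0.698

Power = Φ(z_β) = Φ(-0.698) ≈ 0.243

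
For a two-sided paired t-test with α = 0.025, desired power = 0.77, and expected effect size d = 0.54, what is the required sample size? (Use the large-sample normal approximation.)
n = 31 pairs

Sample size formula (paired t-test, normal approximation):
n = ((z_{α/2} + z_β) / d)²

z_{α/2} = 2.241 (for α = 0.025, two-sided)
z_β = 0.739 (for power = 0.77)
d = 0.54

n = ((2.241 + 0.739) / 0.54)²
n = (5.519)²
n ≈ 30.46
Round up to the next whole number: n = 31 pairs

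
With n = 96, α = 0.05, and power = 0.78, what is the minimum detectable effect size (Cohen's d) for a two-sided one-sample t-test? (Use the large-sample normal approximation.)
d ≈ 0.28

Minimum detectable effect (one-sample t-test, normal approximation):
d = (z_{α/2} + z_β) / √n
d = (1.960 + 0.772) / √96
d = 2.732 / 9.798
d ≈ 0.28

By Cohen's convention (0.2 small / 0.5 medium / 0.8 large): small effect.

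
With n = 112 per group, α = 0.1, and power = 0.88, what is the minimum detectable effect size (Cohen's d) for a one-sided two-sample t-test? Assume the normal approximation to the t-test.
d ≈ 0.33

Minimum detectable effect (two-sample t-test, normal approximation):
d = (z_α + z_β) / √(n/2)
d = (1.282 + 1.175) / √(112/2)
d = 2.457 / 7.483
d ≈ 0.33

By Cohen's convention (0.2 small / 0.5 medium / 0.8 large): small effect.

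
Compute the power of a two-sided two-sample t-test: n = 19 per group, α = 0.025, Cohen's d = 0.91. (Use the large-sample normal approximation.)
Power ≈ 0.71

Power calculation (two-sample t-test, normal approximation):
z_β = d · √(n/2) - z_{α/2}
z_β = 0.91 · √(19/2) - 2.241
z_β = 0.91 · 3.082 - 2.241
z_β = 0.563

Power = Φ(z_β) = Φ(0.563) ≈ 0.713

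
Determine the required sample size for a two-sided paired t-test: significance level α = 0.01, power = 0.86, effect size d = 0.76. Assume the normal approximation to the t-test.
n = 24 pairs

Sample size formula (paired t-test, normal approximation):
n = ((z_{α/2} + z_β) / d)²

z_{α/2} = 2.576 (for α = 0.01, two-sided)
z_β = 1.080 (for power = 0.86)
d = 0.76

n = ((2.576 + 1.080) / 0.76)²
n = (4.811)²
n ≈ 23.15
Round up to the next whole number: n = 24 pairs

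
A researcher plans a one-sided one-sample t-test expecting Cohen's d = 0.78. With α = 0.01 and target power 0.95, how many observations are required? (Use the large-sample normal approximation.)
n = 26

Sample size formula (one-sample t-test, normal approximation):
n = ((z_α + z_β) / d)²

z_α = 2.326 (for α = 0.01, one-sided)
z_β = 1.645 (for power = 0.95)
d = 0.78

n = ((2.326 + 1.645) / 0.78)²
n = (5.091)²
n ≈ 25.92
Round up to the next whole number: n = 26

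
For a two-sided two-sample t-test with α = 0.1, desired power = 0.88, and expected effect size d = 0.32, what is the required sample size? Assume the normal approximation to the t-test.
n = 156 per group

Sample size formula (two-sample t-test, normal approximation):
n = 2 · ((z_{α/2} + z_β) / d)²

z_{α/2} = 1.645 (for α = 0.1, two-sided)
z_β = 1.175 (for power = 0.88)
d = 0.32

n = 2 · ((1.645 + 1.175) / 0.32)²
n = 2 · (8.813)²
n ≈ 155.34
Round up to the next whole number: n = 156 per group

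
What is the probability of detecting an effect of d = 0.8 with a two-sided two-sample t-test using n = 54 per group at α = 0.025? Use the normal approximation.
Power ≈ 0.97

Power calculation (two-sample t-test, normal approximation):
z_β = d · √(n/2) - z_{α/2}
z_β = 0.8 · √(54/2) - 2.241
z_β = 0.8 · 5.196 - 2.241
z_β = 1.916

Power = Φ(z_β) = Φ(1.916) ≈ 0.972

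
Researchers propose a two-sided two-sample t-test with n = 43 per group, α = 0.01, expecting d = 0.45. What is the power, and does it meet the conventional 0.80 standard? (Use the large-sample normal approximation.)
Power ≈ 0.31; the study is underpowered (power < 0.80)

Power calculation (two-sample t-test, normal approximation):
z_β = d · √(n/2) - z_{α/2}
z_β = 0.45 · √(43/2) - 2.576
z_β = 0.45 · 4.637 - 2.576
z_β = -0.489

Power = Φ(z_β) = Φ(-0.489) ≈ 0.312

Effect size d = 0.45 is small by Cohen's convention (0.2/0.5/0.8).

Threshold: power ≥ 0.80 is conventionally adequate.
Power ≈ 0.31 → the study is underpowered (power < 0.80).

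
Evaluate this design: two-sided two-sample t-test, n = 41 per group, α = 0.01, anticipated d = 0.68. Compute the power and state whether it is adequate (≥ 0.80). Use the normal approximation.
Power ≈ 0.69; the study is underpowered (power < 0.80)

Power calculation (two-sample t-test, normal approximation):
z_β = d · √(n/2) - z_{α/2}
z_β = 0.68 · √(41/2) - 2.576
z_β = 0.68 · 4.528 - 2.576
z_β = 0.503

Power = Φ(z_β) = Φ(0.503) ≈ 0.693

Effect size d = 0.68 is medium by Cohen's convention (0.2/0.5/0.8).

Threshold: power ≥ 0.80 is conventionally adequate.
Power ≈ 0.69 → the study is underpowered (power < 0.80).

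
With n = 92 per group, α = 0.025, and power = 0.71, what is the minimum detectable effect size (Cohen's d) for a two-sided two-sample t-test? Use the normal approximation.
d ≈ 0.41

Minimum detectable effect (two-sample t-test, normal approximation):
d = (z_{α/2} + z_β) / √(n/2)
d = (2.241 + 0.553) / √(92/2)
d = 2.795 / 6.782
d ≈ 0.41

By Cohen's convention (0.2 small / 0.5 medium / 0.8 large): small effect.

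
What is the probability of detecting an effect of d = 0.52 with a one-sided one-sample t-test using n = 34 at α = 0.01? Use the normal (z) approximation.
Power ≈ 0.76

Power calculation (one-sample t-test, normal approximation):
z_β = d · √n - z_α
z_β = 0.52 · √34 - 2.326
z_β = 0.52 · 5.831 - 2.326
z_β = 0.706

Power = Φ(z_β) = Φ(0.706) ≈ 0.760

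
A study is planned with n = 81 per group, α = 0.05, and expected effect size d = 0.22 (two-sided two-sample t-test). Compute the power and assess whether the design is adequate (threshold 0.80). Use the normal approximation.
Power ≈ 0.29; the study is underpowered (power < 0.80)

Power calculation (two-sample t-test, normal approximation):
z_β = d · √(n/2) - z_{α/2}
z_β = 0.22 · √(81/2) - 1.960
z_β = 0.22 · 6.364 - 1.960
z_β = -0.560

Power = Φ(z_β) = Φ(-0.560) ≈ 0.288

Effect size d = 0.22 is small by Cohen's convention (0.2/0.5/0.8).

Threshold: power ≥ 0.80 is conventionally adequate.
Power ≈ 0.29 → the study is underpowered (power < 0.80).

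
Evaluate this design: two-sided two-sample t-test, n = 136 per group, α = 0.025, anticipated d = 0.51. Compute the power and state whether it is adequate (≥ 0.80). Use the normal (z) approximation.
Power ≈ 0.98; the study is adequately powered (power ≥ 0.80)

Power calculation (two-sample t-test, normal approximation):
z_β = d · √(n/2) - z_{α/2}
z_β = 0.51 · √(136/2) - 2.241
z_β = 0.51 · 8.246 - 2.241
z_β = 1.964

Power = Φ(z_β) = Φ(1.964) ≈ 0.975

Effect size d = 0.51 is medium by Cohen's convention (0.2/0.5/0.8).

Threshold: power ≥ 0.80 is conventionally adequate.
Power ≈ 0.98 → the study is adequately powered (power ≥ 0.80).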